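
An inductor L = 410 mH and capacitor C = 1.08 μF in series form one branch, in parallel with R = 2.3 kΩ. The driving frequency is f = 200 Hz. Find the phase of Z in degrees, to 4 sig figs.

-84.50°

ω = 2πf = 1257 rad/s
X_L = ωL = 515.2 Ω
X_C = 1/(ωC) = 736.8 Ω
Branch 1: Z₁ = R = 2300 Ω
Branch 2 (series LC): Z₂ = j(X_L − X_C) = −j221.6 Ω
Parallel: Z = Z₁Z₂/(Z₁+Z₂), |Z| = 220.6 Ω, ∠Z = -84.50°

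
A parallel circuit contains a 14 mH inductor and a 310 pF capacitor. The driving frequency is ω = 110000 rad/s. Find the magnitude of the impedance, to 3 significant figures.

X_L = ωL = 1540 Ω
X_C = 1/(ωC) = 29300 Ω
Parallel: admittances add. Y = 1/(jωL) + jωC
Y = (0 − j0.000615) S
|Y| = 0.000615 S → |Z| = 1/|Y| = 1630 Ω, ∠Z = −∠Y = 90.0°

1630 Ω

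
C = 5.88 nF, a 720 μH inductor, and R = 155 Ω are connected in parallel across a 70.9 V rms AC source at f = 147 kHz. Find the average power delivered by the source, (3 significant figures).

ω = 2πf = 923600 rad/s
X_L = ωL = 665 Ω
X_C = 1/(ωC) = 184 Ω
Parallel: admittances add. Y = 1/R + 1/(jωL) + jωC
Y = (0.00645 + j0.00393) S
|Y| = 0.00755 S → |Z| = 1/|Y| = 132 Ω, ∠Z = −∠Y = -31.3°
I = V/|Z| = 536 mA
P = VI cos φ = 70.9 × 0.536 × cos(-31.3°) = 32.4 W

32.4 W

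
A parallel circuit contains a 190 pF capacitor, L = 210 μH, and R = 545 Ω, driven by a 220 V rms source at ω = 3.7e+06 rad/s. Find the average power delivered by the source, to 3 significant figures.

X_L = ωL = 777 Ω
X_C = 1/(ωC) = 1420 Ω
Parallel: admittances add. Y = 1/R + 1/(jωL) + jωC
Y = (0.00183 − j0.000584) S
|Y| = 0.00193 S → |Z| = 1/|Y| = 519 Ω, ∠Z = −∠Y = 17.7°
I = V/|Z| = 424 mA
P = VI cos φ = 220 × 0.424 × cos(17.7°) = 88.8 W

88.8 W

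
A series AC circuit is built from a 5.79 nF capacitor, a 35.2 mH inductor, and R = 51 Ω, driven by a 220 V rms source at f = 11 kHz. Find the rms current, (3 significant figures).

2.64 A

ω = 2πf = 69120 rad/s
X_L = ωL = 2430 Ω
X_C = 1/(ωC) = 2500 Ω
Net reactance X = X_L − X_C = -66.1 Ω
Z = 51.0 − j66.1 Ω
|Z| = √(51.0² + 66.1²) = 83.4 Ω
I = V/|Z| = 220/83.4 = 2.64 A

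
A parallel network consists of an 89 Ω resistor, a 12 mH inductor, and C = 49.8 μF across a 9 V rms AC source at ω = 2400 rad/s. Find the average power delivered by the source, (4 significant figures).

910.1 mW

X_L = ωL = 28.80 Ω
X_C = 1/(ωC) = 8.367 Ω
Parallel: admittances add. Y = 1/R + 1/(jωL) + jωC
Y = (0.01124 + j0.08480) S
|Y| = 0.08554 S → |Z| = 1/|Y| = 11.69 Ω, ∠Z = −∠Y = -82.45°
I = V/|Z| = 769.9 mA
P = VI cos φ = 9 × 0.7699 × cos(-82.45°) = 910.1 mW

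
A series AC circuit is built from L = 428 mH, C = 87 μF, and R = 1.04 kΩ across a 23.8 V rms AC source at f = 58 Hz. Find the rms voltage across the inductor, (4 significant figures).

3.544 V

ω = 2πf = 364.4 rad/s
X_L = ωL = 156.0 Ω
X_C = 1/(ωC) = 31.54 Ω
Net reactance X = X_L − X_C = 124.4 Ω
Z = 1040 + j124.4 Ω
|Z| = √(1040² + 124.4²) = 1047 Ω
I = V/|Z| = 22.72 mA
V_L = I·|Z_L| = 0.02272 × 156.0 = 3.544 V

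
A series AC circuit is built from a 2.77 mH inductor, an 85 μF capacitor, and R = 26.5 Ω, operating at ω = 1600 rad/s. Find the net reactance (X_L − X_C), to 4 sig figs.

-2.921 Ω

X_L = ωL = 4.432 Ω
X_C = 1/(ωC) = 7.353 Ω
X = 4.432 − 7.353 = -2.921 Ω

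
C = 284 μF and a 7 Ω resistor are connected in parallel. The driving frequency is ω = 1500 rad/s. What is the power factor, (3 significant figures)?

X_C = 1/(ωC) = 2.35 Ω
Parallel: admittances add. Y = 1/R + jωC
Y = (0.143 + j0.426) S
|Y| = 0.449 S → |Z| = 1/|Y| = 2.23 Ω, ∠Z = −∠Y = -71.5°
cos φ = cos(-71.5°) = 0.318

0.318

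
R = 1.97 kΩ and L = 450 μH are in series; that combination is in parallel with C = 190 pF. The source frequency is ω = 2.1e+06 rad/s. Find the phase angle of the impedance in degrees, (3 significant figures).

-26.0°

X_L = ωL = 945 Ω
X_C = 1/(ωC) = 2510 Ω
Branch 1 (R+jX_L): Z₁ = 1970 + j945 Ω, |Z₁| = 2180 Ω
Branch 2 (−jX_C): Z₂ = −j2510 Ω
Parallel: Z = Z₁Z₂/(Z₁+Z₂), |Z| = 2180 Ω, ∠Z = -26.0°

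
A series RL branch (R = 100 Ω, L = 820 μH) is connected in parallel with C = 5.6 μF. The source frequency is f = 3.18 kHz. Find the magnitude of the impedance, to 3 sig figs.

9.03 Ω

ω = 2πf = 19980 rad/s
X_L = ωL = 16.4 Ω
X_C = 1/(ωC) = 8.94 Ω
Branch 1 (R+jX_L): Z₁ = 100 + j16.4 Ω, |Z₁| = 101 Ω
Branch 2 (−jX_C): Z₂ = −j8.94 Ω
Parallel: Z = Z₁Z₂/(Z₁+Z₂), |Z| = 9.03 Ω, ∠Z = -85.0°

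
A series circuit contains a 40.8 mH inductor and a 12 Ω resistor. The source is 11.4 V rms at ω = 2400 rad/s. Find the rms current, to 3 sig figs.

X_L = ωL = 97.9 Ω
Z = 12.0 + j97.9 Ω
|Z| = √(12.0² + 97.9²) = 98.7 Ω
I = V/|Z| = 11.4/98.7 = 116 mA

116 mA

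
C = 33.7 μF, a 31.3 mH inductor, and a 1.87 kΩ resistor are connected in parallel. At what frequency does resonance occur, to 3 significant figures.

ω₀ = 1/√(LC) = 1/√(0.0313 × 3.37e-05) = 973.7 rad/s
f₀ = ω₀/(2π) = 155 Hz

155 Hz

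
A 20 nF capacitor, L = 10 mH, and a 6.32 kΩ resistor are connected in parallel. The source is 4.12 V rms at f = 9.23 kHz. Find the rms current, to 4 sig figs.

ω = 2πf = 57990 rad/s
X_L = ωL = 579.9 Ω
X_C = 1/(ωC) = 862.2 Ω
Parallel: admittances add. Y = 1/R + 1/(jωL) + jωC
Y = (0.0001582 − j0.0005644) S
|Y| = 0.0005862 S → |Z| = 1/|Y| = 1706 Ω, ∠Z = −∠Y = 74.34°
I = V/|Z| = 4.12/1706 = 2.415 mA

2.415 mA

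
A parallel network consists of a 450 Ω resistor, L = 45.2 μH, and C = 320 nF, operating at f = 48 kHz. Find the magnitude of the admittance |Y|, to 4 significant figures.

23.26 mS

ω = 2πf = 301600 rad/s
X_L = ωL = 13.63 Ω
X_C = 1/(ωC) = 10.36 Ω
Parallel: admittances add. Y = 1/R + 1/(jωL) + jωC
Y = (0.002222 + j0.02315) S
|Y| = 0.02326 S → |Z| = 1/|Y| = 42.99 Ω, ∠Z = −∠Y = -84.52°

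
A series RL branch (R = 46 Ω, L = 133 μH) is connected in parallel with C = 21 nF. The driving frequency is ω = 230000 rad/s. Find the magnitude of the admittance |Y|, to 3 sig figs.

15.9 mS

X_L = ωL = 30.6 Ω
X_C = 1/(ωC) = 207 Ω
Branch 1 (R+jX_L): Z₁ = 46.0 + j30.6 Ω, |Z₁| = 55.2 Ω
Branch 2 (−jX_C): Z₂ = −j207 Ω
Parallel: Z = Z₁Z₂/(Z₁+Z₂), |Z| = 62.7 Ω, ∠Z = 19.0°
|Y| = 1/|Z| = 15.9 mS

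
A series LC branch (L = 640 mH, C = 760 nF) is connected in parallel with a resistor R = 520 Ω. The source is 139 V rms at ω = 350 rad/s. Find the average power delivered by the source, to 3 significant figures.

37.2 W

X_L = ωL = 224 Ω
X_C = 1/(ωC) = 3760 Ω
Branch 1: Z₁ = R = 520 Ω
Branch 2 (series LC): Z₂ = j(X_L − X_C) = −j3540 Ω
Parallel: Z = Z₁Z₂/(Z₁+Z₂), |Z| = 514 Ω, ∠Z = -8.37°
I = V/|Z| = 270 mA
P = VI cos φ = 139 × 0.270 × cos(-8.37°) = 37.2 W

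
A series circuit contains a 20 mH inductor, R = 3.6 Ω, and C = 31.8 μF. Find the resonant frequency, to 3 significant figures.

ω₀ = 1/√(LC) = 1/√(0.02 × 3.18e-05) = 1254 rad/s
f₀ = ω₀/(2π) = 200 Hz

200 Hz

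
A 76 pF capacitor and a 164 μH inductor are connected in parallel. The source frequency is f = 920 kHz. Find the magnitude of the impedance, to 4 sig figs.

1625 Ω

ω = 2πf = 5.781e+06 rad/s
X_L = ωL = 948.0 Ω
X_C = 1/(ωC) = 2276 Ω
Parallel: admittances add. Y = 1/(jωL) + jωC
Y = (0 − j0.0006155) S
|Y| = 0.0006155 S → |Z| = 1/|Y| = 1625 Ω, ∠Z = −∠Y = 90.00°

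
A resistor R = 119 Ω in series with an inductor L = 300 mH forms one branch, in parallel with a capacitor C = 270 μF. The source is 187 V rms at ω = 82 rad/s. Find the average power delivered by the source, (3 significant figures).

282 W

X_L = ωL = 24.6 Ω
X_C = 1/(ωC) = 45.2 Ω
Branch 1 (R+jX_L): Z₁ = 119 + j24.6 Ω, |Z₁| = 122 Ω
Branch 2 (−jX_C): Z₂ = −j45.2 Ω
Parallel: Z = Z₁Z₂/(Z₁+Z₂), |Z| = 45.4 Ω, ∠Z = -68.5°
I = V/|Z| = 4.11 A
P = VI cos φ = 187 × 4.11 × cos(-68.5°) = 282 W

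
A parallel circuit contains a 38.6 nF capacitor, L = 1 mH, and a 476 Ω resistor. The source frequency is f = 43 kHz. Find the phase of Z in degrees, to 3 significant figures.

-72.7°

ω = 2πf = 270200 rad/s
X_L = ωL = 270 Ω
X_C = 1/(ωC) = 95.9 Ω
Parallel: admittances add. Y = 1/R + 1/(jωL) + jωC
Y = (0.00210 + j0.00673) S
|Y| = 0.00705 S → |Z| = 1/|Y| = 142 Ω, ∠Z = −∠Y = -72.7°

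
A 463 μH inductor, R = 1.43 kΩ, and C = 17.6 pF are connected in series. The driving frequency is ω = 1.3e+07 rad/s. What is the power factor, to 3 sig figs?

X_L = ωL = 6020 Ω
X_C = 1/(ωC) = 4370 Ω
Net reactance X = X_L − X_C = 1650 Ω
Z = 1430 + j1650 Ω
|Z| = √(1430² + 1650²) = 2180 Ω
∠Z = arctan(1650/1430) = 49.1°
cos φ = cos(49.1°) = 0.655

0.655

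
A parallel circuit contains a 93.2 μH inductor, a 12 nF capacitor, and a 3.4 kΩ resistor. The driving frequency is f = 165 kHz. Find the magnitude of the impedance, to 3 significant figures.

ω = 2πf = 1.037e+06 rad/s
X_L = ωL = 96.6 Ω
X_C = 1/(ωC) = 80.4 Ω
Parallel: admittances add. Y = 1/R + 1/(jωL) + jωC
Y = (0.000294 + j0.00209) S
|Y| = 0.00211 S → |Z| = 1/|Y| = 474 Ω, ∠Z = −∠Y = -82.0°

474 Ω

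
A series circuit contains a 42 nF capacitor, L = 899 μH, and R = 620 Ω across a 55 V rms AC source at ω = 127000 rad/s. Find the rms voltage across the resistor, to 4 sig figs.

54.62 V

X_L = ωL = 114.2 Ω
X_C = 1/(ωC) = 187.5 Ω
Net reactance X = X_L − X_C = -73.30 Ω
Z = 620.0 − j73.30 Ω
|Z| = √(620.0² + 73.30²) = 624.3 Ω
I = V/|Z| = 88.10 mA
V_R = I·|Z_R| = 0.08810 × 620.0 = 54.62 V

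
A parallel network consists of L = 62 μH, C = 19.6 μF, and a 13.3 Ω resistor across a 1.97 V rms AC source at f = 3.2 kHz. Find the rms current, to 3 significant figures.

818 mA

ω = 2πf = 20110 rad/s
X_L = ωL = 1.25 Ω
X_C = 1/(ωC) = 2.54 Ω
Parallel: admittances add. Y = 1/R + 1/(jωL) + jωC
Y = (0.0752 − j0.408) S
|Y| = 0.415 S → |Z| = 1/|Y| = 2.41 Ω, ∠Z = −∠Y = 79.6°
I = V/|Z| = 1.97/2.41 = 818 mA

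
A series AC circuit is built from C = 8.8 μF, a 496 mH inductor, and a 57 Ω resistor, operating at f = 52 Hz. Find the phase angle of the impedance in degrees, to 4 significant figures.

ω = 2πf = 326.7 rad/s
X_L = ωL = 162.1 Ω
X_C = 1/(ωC) = 347.8 Ω
Net reactance X = X_L − X_C = -185.7 Ω
Z = 57.00 − j185.7 Ω
|Z| = √(57.00² + 185.7²) = 194.3 Ω
∠Z = arctan(-185.7/57.00) = -72.94°

-72.94°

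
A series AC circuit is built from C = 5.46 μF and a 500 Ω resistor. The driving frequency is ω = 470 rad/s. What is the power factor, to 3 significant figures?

0.789

X_C = 1/(ωC) = 390 Ω
Z = 500 − j390 Ω
|Z| = √(500² + 390²) = 634 Ω
∠Z = arctan(-390/500) = -37.9°
cos φ = cos(-37.9°) = 0.789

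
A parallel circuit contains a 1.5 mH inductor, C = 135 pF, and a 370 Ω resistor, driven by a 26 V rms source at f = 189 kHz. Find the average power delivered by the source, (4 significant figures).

ω = 2πf = 1.188e+06 rad/s
X_L = ωL = 1781 Ω
X_C = 1/(ωC) = 6238 Ω
Parallel: admittances add. Y = 1/R + 1/(jωL) + jωC
Y = (0.002703 − j0.0004011) S
|Y| = 0.002732 S → |Z| = 1/|Y| = 366.0 Ω, ∠Z = −∠Y = 8.441°
I = V/|Z| = 71.04 mA
P = VI cos φ = 26 × 0.07104 × cos(8.441°) = 1.827 W

1.827 W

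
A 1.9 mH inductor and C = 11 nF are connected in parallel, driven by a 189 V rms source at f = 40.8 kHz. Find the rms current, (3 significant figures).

145 mA

ω = 2πf = 256400 rad/s
X_L = ωL = 487 Ω
X_C = 1/(ωC) = 355 Ω
Parallel: admittances add. Y = 1/(jωL) + jωC
Y = (0 + j0.000767) S
|Y| = 0.000767 S → |Z| = 1/|Y| = 1300 Ω, ∠Z = −∠Y = -90.0°
I = V/|Z| = 189/1300 = 145 mA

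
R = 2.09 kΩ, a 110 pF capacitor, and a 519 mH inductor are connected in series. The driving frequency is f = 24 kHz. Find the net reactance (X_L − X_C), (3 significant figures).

18000 Ω

ω = 2πf = 150800 rad/s
X_L = ωL = 78300 Ω
X_C = 1/(ωC) = 60300 Ω
X = 78300 − 60300 = 18000 Ω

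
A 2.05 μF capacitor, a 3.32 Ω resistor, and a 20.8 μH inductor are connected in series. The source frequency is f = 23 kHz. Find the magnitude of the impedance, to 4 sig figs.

3.341 Ω

ω = 2πf = 144500 rad/s
X_L = ωL = 3.006 Ω
X_C = 1/(ωC) = 3.376 Ω
Net reactance X = X_L − X_C = -0.3696 Ω
Z = 3.320 − j0.3696 Ω
|Z| = √(3.320² + 0.3696²) = 3.341 Ω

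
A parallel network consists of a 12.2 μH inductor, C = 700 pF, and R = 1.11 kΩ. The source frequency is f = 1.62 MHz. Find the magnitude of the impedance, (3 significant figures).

ω = 2πf = 1.018e+07 rad/s
X_L = ωL = 124 Ω
X_C = 1/(ωC) = 140 Ω
Parallel: admittances add. Y = 1/R + 1/(jωL) + jωC
Y = (0.000901 − j0.000928) S
|Y| = 0.00129 S → |Z| = 1/|Y| = 773 Ω, ∠Z = −∠Y = 45.8°

773 Ω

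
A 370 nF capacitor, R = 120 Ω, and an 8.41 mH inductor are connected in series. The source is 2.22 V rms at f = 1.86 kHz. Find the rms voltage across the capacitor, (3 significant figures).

2.87 V

ω = 2πf = 11690 rad/s
X_L = ωL = 98.3 Ω
X_C = 1/(ωC) = 231 Ω
Net reactance X = X_L − X_C = -133 Ω
Z = 120 − j133 Ω
|Z| = √(120² + 133²) = 179 Ω
I = V/|Z| = 12.4 mA
V_C = I·|Z_C| = 0.0124 × 231 = 2.87 V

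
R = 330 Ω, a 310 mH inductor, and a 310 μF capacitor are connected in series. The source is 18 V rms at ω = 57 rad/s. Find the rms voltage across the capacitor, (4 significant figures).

3.066 V

X_L = ωL = 17.67 Ω
X_C = 1/(ωC) = 56.59 Ω
Net reactance X = X_L − X_C = -38.92 Ω
Z = 330.0 − j38.92 Ω
|Z| = √(330.0² + 38.92²) = 332.3 Ω
I = V/|Z| = 54.17 mA
V_C = I·|Z_C| = 0.05417 × 56.59 = 3.066 V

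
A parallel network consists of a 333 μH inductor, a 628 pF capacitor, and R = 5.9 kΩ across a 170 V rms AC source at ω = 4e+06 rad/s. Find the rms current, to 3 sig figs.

301 mA

X_L = ωL = 1330 Ω
X_C = 1/(ωC) = 398 Ω
Parallel: admittances add. Y = 1/R + 1/(jωL) + jωC
Y = (0.000169 + j0.00176) S
|Y| = 0.00177 S → |Z| = 1/|Y| = 565 Ω, ∠Z = −∠Y = -84.5°
I = V/|Z| = 170/565 = 301 mA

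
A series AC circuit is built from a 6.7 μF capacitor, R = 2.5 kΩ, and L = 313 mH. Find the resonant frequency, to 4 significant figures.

109.9 Hz

ω₀ = 1/√(LC) = 1/√(0.313 × 6.7e-06) = 690.5 rad/s
f₀ = ω₀/(2π) = 109.9 Hz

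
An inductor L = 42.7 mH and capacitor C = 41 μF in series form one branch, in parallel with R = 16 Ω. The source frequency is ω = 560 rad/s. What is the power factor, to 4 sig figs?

0.7753

X_L = ωL = 23.91 Ω
X_C = 1/(ωC) = 43.55 Ω
Branch 1: Z₁ = R = 16.00 Ω
Branch 2 (series LC): Z₂ = j(X_L − X_C) = −j19.64 Ω
Parallel: Z = Z₁Z₂/(Z₁+Z₂), |Z| = 12.41 Ω, ∠Z = -39.17°
cos φ = cos(-39.17°) = 0.7753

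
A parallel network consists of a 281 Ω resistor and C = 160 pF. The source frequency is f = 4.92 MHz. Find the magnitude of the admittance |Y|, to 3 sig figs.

6.09 mS

ω = 2πf = 3.091e+07 rad/s
X_C = 1/(ωC) = 202 Ω
Parallel: admittances add. Y = 1/R + jωC
Y = (0.00356 + j0.00495) S
|Y| = 0.00609 S → |Z| = 1/|Y| = 164 Ω, ∠Z = −∠Y = -54.3°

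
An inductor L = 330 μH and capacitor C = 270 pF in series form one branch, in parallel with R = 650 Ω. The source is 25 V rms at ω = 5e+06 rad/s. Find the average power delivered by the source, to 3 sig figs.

962 mW

X_L = ωL = 1650 Ω
X_C = 1/(ωC) = 741 Ω
Branch 1: Z₁ = R = 650 Ω
Branch 2 (series LC): Z₂ = j(X_L − X_C) = j909 Ω
Parallel: Z = Z₁Z₂/(Z₁+Z₂), |Z| = 529 Ω, ∠Z = 35.6°
I = V/|Z| = 47.3 mA
P = VI cos φ = 25 × 0.0473 × cos(35.6°) = 962 mW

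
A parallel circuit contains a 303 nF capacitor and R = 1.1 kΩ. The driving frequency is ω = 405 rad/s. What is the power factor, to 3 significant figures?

0.991

X_C = 1/(ωC) = 8150 Ω
Parallel: admittances add. Y = 1/R + jωC
Y = (0.000909 + j0.000123) S
|Y| = 0.000917 S → |Z| = 1/|Y| = 1090 Ω, ∠Z = −∠Y = -7.69°
cos φ = cos(-7.69°) = 0.991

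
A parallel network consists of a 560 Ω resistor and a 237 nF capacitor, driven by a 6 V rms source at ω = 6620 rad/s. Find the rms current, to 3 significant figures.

X_C = 1/(ωC) = 637 Ω
Parallel: admittances add. Y = 1/R + jωC
Y = (0.00179 + j0.00157) S
|Y| = 0.00238 S → |Z| = 1/|Y| = 421 Ω, ∠Z = −∠Y = -41.3°
I = V/|Z| = 6/421 = 14.3 mA

14.3 mA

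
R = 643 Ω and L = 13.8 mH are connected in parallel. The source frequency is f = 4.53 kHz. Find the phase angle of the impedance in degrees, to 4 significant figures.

58.58°

ω = 2πf = 28460 rad/s
X_L = ωL = 392.8 Ω
Parallel: admittances add. Y = 1/R + 1/(jωL)
Y = (0.001555 − j0.002546) S
|Y| = 0.002983 S → |Z| = 1/|Y| = 335.2 Ω, ∠Z = −∠Y = 58.58°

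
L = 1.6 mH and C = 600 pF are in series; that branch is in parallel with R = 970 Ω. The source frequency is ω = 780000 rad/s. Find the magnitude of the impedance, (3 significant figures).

X_L = ωL = 1250 Ω
X_C = 1/(ωC) = 2140 Ω
Branch 1: Z₁ = R = 970 Ω
Branch 2 (series LC): Z₂ = j(X_L − X_C) = −j889 Ω
Parallel: Z = Z₁Z₂/(Z₁+Z₂), |Z| = 655 Ω, ∠Z = -47.5°

655 Ω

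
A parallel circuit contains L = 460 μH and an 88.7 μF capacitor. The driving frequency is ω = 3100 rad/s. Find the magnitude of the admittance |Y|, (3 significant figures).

X_L = ωL = 1.43 Ω
X_C = 1/(ωC) = 3.64 Ω
Parallel: admittances add. Y = 1/(jωL) + jωC
Y = (0 − j0.426) S
|Y| = 0.426 S → |Z| = 1/|Y| = 2.35 Ω, ∠Z = −∠Y = 90.0°

426 mS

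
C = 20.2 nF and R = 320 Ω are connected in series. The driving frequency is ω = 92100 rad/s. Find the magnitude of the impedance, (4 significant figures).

X_C = 1/(ωC) = 537.5 Ω
Z = 320.0 − j537.5 Ω
|Z| = √(320.0² + 537.5²) = 625.6 Ω

625.6 Ω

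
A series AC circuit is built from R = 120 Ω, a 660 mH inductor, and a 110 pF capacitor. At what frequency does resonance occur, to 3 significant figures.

18.7 kHz

ω₀ = 1/√(LC) = 1/√(0.66 × 1.1e-10) = 117400 rad/s
f₀ = ω₀/(2π) = 18.7 kHz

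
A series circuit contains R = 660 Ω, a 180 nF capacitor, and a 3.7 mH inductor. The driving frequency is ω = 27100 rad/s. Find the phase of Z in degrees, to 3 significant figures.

-9.02°

X_L = ωL = 100 Ω
X_C = 1/(ωC) = 205 Ω
Net reactance X = X_L − X_C = -105 Ω
Z = 660 − j105 Ω
|Z| = √(660² + 105²) = 668 Ω
∠Z = arctan(-105/660) = -9.02°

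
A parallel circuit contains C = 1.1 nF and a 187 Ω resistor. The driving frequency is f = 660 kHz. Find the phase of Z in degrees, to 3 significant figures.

ω = 2πf = 4.147e+06 rad/s
X_C = 1/(ωC) = 219 Ω
Parallel: admittances add. Y = 1/R + jωC
Y = (0.00535 + j0.00456) S
|Y| = 0.00703 S → |Z| = 1/|Y| = 142 Ω, ∠Z = −∠Y = -40.5°

-40.5°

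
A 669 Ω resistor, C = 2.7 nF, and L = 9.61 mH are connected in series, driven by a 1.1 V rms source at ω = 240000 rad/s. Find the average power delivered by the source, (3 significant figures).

X_L = ωL = 2310 Ω
X_C = 1/(ωC) = 1540 Ω
Net reactance X = X_L − X_C = 763 Ω
Z = 669 + j763 Ω
|Z| = √(669² + 763²) = 1010 Ω
∠Z = arctan(763/669) = 48.8°
I = V/|Z| = 1.08 mA
P = VI cos φ = 1.1 × 0.00108 × cos(48.8°) = 786 μW

786 μW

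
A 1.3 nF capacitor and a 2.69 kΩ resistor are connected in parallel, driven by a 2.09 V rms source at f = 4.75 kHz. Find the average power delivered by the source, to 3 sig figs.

ω = 2πf = 29850 rad/s
X_C = 1/(ωC) = 25800 Ω
Parallel: admittances add. Y = 1/R + jωC
Y = (0.000372 + j3.88e-05) S
|Y| = 0.000374 S → |Z| = 1/|Y| = 2680 Ω, ∠Z = −∠Y = -5.96°
I = V/|Z| = 781 μA
P = VI cos φ = 2.09 × 0.000781 × cos(-5.96°) = 1.62 mW

1.62 mW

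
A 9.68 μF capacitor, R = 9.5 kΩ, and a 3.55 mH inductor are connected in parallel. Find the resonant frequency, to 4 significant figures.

ω₀ = 1/√(LC) = 1/√(0.00355 × 9.68e-06) = 5394 rad/s
f₀ = ω₀/(2π) = 858.6 Hz

858.6 Hz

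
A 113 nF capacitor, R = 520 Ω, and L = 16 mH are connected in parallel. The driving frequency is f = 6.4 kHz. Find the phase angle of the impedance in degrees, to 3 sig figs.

-57.2°

ω = 2πf = 40210 rad/s
X_L = ωL = 643 Ω
X_C = 1/(ωC) = 220 Ω
Parallel: admittances add. Y = 1/R + 1/(jωL) + jωC
Y = (0.00192 + j0.00299) S
|Y| = 0.00355 S → |Z| = 1/|Y| = 281 Ω, ∠Z = −∠Y = -57.2°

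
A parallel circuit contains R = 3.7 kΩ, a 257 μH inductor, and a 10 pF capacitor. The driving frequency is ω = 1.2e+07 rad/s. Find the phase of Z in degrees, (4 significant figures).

X_L = ωL = 3084 Ω
X_C = 1/(ωC) = 8333 Ω
Parallel: admittances add. Y = 1/R + 1/(jωL) + jωC
Y = (0.0002703 − j0.0002043) S
|Y| = 0.0003388 S → |Z| = 1/|Y| = 2952 Ω, ∠Z = −∠Y = 37.08°

37.08°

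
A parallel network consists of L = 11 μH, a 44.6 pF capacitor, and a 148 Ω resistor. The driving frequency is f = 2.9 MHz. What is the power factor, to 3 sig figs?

0.851

ω = 2πf = 1.822e+07 rad/s
X_L = ωL = 200 Ω
X_C = 1/(ωC) = 1230 Ω
Parallel: admittances add. Y = 1/R + 1/(jωL) + jωC
Y = (0.00676 − j0.00418) S
|Y| = 0.00794 S → |Z| = 1/|Y| = 126 Ω, ∠Z = −∠Y = 31.7°
cos φ = cos(31.7°) = 0.851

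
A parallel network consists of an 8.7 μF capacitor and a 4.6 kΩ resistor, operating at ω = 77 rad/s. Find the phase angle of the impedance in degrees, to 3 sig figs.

-72.0°

X_C = 1/(ωC) = 1490 Ω
Parallel: admittances add. Y = 1/R + jωC
Y = (0.000217 + j0.000670) S
|Y| = 0.000704 S → |Z| = 1/|Y| = 1420 Ω, ∠Z = −∠Y = -72.0°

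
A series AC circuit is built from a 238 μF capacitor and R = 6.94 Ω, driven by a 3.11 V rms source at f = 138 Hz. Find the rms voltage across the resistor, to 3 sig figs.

ω = 2πf = 867.1 rad/s
X_C = 1/(ωC) = 4.85 Ω
Z = 6.94 − j4.85 Ω
|Z| = √(6.94² + 4.85²) = 8.46 Ω
I = V/|Z| = 367 mA
V_R = I·|Z_R| = 0.367 × 6.94 = 2.55 V

2.55 V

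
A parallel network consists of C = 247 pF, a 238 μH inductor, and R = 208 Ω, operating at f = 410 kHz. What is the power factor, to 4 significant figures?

0.9793

ω = 2πf = 2.576e+06 rad/s
X_L = ωL = 613.1 Ω
X_C = 1/(ωC) = 1572 Ω
Parallel: admittances add. Y = 1/R + 1/(jωL) + jωC
Y = (0.004808 − j0.0009947) S
|Y| = 0.004910 S → |Z| = 1/|Y| = 203.7 Ω, ∠Z = −∠Y = 11.69°
cos φ = cos(11.69°) = 0.9793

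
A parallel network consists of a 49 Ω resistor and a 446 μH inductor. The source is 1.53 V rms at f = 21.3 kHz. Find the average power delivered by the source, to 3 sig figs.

ω = 2πf = 133800 rad/s
X_L = ωL = 59.7 Ω
Parallel: admittances add. Y = 1/R + 1/(jωL)
Y = (0.0204 − j0.0168) S
|Y| = 0.0264 S → |Z| = 1/|Y| = 37.9 Ω, ∠Z = −∠Y = 39.4°
I = V/|Z| = 40.4 mA
P = VI cos φ = 1.53 × 0.0404 × cos(39.4°) = 47.8 mW

47.8 mW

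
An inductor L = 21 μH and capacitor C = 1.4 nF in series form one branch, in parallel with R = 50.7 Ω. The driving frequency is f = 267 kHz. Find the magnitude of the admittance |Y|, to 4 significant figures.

19.89 mS

ω = 2πf = 1.678e+06 rad/s
X_L = ωL = 35.23 Ω
X_C = 1/(ωC) = 425.8 Ω
Branch 1: Z₁ = R = 50.70 Ω
Branch 2 (series LC): Z₂ = j(X_L − X_C) = −j390.5 Ω
Parallel: Z = Z₁Z₂/(Z₁+Z₂), |Z| = 50.28 Ω, ∠Z = -7.397°
|Y| = 1/|Z| = 19.89 mS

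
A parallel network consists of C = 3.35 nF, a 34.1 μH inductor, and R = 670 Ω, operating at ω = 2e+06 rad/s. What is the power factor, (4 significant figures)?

0.1842

X_L = ωL = 68.20 Ω
X_C = 1/(ωC) = 149.3 Ω
Parallel: admittances add. Y = 1/R + 1/(jωL) + jωC
Y = (0.001493 − j0.007963) S
|Y| = 0.008101 S → |Z| = 1/|Y| = 123.4 Ω, ∠Z = −∠Y = 79.38°
cos φ = cos(79.38°) = 0.1842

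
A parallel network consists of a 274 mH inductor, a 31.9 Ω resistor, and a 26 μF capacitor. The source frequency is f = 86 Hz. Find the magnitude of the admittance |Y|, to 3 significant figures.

ω = 2πf = 540.4 rad/s
X_L = ωL = 148 Ω
X_C = 1/(ωC) = 71.2 Ω
Parallel: admittances add. Y = 1/R + 1/(jωL) + jωC
Y = (0.0313 + j0.00730) S
|Y| = 0.0322 S → |Z| = 1/|Y| = 31.1 Ω, ∠Z = −∠Y = -13.1°

32.2 mS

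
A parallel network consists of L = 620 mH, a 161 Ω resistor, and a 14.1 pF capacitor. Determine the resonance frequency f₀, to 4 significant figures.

ω₀ = 1/√(LC) = 1/√(0.62 × 1.41e-11) = 338200 rad/s
f₀ = ω₀/(2π) = 53.83 kHz

53.83 kHz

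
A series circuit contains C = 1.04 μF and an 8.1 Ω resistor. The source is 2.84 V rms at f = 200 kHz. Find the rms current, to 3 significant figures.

ω = 2πf = 1.257e+06 rad/s
X_C = 1/(ωC) = 0.765 Ω
Z = 8.10 − j0.765 Ω
|Z| = √(8.10² + 0.765²) = 8.14 Ω
I = V/|Z| = 2.84/8.14 = 349 mA

349 mA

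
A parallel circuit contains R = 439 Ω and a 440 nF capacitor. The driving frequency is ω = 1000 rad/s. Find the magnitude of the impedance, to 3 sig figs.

431 Ω

X_C = 1/(ωC) = 2270 Ω
Parallel: admittances add. Y = 1/R + jωC
Y = (0.00228 + j0.000440) S
|Y| = 0.00232 S → |Z| = 1/|Y| = 431 Ω, ∠Z = −∠Y = -10.9°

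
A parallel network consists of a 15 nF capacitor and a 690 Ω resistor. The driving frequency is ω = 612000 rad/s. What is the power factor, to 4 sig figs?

0.1559

X_C = 1/(ωC) = 108.9 Ω
Parallel: admittances add. Y = 1/R + jωC
Y = (0.001449 + j0.009180) S
|Y| = 0.009294 S → |Z| = 1/|Y| = 107.6 Ω, ∠Z = −∠Y = -81.03°
cos φ = cos(-81.03°) = 0.1559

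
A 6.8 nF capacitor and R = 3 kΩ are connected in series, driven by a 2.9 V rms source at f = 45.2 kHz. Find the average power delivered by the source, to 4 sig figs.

ω = 2πf = 284000 rad/s
X_C = 1/(ωC) = 517.8 Ω
Z = 3000 − j517.8 Ω
|Z| = √(3000² + 517.8²) = 3044 Ω
∠Z = arctan(-517.8/3000) = -9.793°
I = V/|Z| = 952.6 μA
P = VI cos φ = 2.9 × 0.0009526 × cos(-9.793°) = 2.722 mW

2.722 mW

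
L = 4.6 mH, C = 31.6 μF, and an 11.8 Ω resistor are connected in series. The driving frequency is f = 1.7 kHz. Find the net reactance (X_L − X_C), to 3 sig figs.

ω = 2πf = 10680 rad/s
X_L = ωL = 49.1 Ω
X_C = 1/(ωC) = 2.96 Ω
X = 49.1 − 2.96 = 46.2 Ω

46.2 Ω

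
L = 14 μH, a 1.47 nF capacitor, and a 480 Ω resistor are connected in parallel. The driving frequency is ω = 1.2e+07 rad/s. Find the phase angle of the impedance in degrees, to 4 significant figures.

-79.89°

X_L = ωL = 168.0 Ω
X_C = 1/(ωC) = 56.69 Ω
Parallel: admittances add. Y = 1/R + 1/(jωL) + jωC
Y = (0.002083 + j0.01169) S
|Y| = 0.01187 S → |Z| = 1/|Y| = 84.23 Ω, ∠Z = −∠Y = -79.89°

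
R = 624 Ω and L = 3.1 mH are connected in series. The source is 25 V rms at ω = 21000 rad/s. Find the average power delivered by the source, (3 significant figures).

X_L = ωL = 65.1 Ω
Z = 624 + j65.1 Ω
|Z| = √(624² + 65.1²) = 627 Ω
∠Z = arctan(65.1/624) = 5.96°
I = V/|Z| = 39.8 mA
P = VI cos φ = 25 × 0.0398 × cos(5.96°) = 991 mW

991 mW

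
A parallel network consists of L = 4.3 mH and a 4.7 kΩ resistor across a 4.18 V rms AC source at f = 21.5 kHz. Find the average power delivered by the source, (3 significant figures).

ω = 2πf = 135100 rad/s
X_L = ωL = 581 Ω
Parallel: admittances add. Y = 1/R + 1/(jωL)
Y = (0.000213 − j0.00172) S
|Y| = 0.00173 S → |Z| = 1/|Y| = 576 Ω, ∠Z = −∠Y = 83.0°
I = V/|Z| = 7.25 mA
P = VI cos φ = 4.18 × 0.00725 × cos(83.0°) = 3.72 mW

3.72 mW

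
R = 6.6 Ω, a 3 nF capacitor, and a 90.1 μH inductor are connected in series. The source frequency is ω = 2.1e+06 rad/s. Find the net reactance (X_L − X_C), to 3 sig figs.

30.5 Ω

X_L = ωL = 189 Ω
X_C = 1/(ωC) = 159 Ω
X = 189 − 159 = 30.5 Ω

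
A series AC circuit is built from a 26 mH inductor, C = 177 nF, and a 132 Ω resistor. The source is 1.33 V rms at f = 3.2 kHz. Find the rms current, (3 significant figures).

ω = 2πf = 20110 rad/s
X_L = ωL = 523 Ω
X_C = 1/(ωC) = 281 Ω
Net reactance X = X_L − X_C = 242 Ω
Z = 132 + j242 Ω
|Z| = √(132² + 242²) = 275 Ω
I = V/|Z| = 1.33/275 = 4.83 mA

4.83 mA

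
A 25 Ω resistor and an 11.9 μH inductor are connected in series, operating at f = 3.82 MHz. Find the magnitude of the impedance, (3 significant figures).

287 Ω

ω = 2πf = 2.4e+07 rad/s
X_L = ωL = 286 Ω
Z = 25.0 + j286 Ω
|Z| = √(25.0² + 286²) = 287 Ω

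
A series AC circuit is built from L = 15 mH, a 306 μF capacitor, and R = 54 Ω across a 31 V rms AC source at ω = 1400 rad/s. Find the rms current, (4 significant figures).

X_L = ωL = 21.00 Ω
X_C = 1/(ωC) = 2.334 Ω
Net reactance X = X_L − X_C = 18.67 Ω
Z = 54.00 + j18.67 Ω
|Z| = √(54.00² + 18.67²) = 57.14 Ω
I = V/|Z| = 31/57.14 = 542.6 mA

542.6 mA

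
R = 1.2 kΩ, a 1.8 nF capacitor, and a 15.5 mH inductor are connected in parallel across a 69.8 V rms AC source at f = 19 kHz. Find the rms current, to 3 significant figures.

62.4 mA

ω = 2πf = 119400 rad/s
X_L = ωL = 1850 Ω
X_C = 1/(ωC) = 4650 Ω
Parallel: admittances add. Y = 1/R + 1/(jωL) + jωC
Y = (0.000833 − j0.000326) S
|Y| = 0.000895 S → |Z| = 1/|Y| = 1120 Ω, ∠Z = −∠Y = 21.3°
I = V/|Z| = 69.8/1120 = 62.4 mA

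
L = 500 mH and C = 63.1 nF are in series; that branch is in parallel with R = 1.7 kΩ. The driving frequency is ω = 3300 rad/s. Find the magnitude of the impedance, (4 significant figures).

1496 Ω

X_L = ωL = 1650 Ω
X_C = 1/(ωC) = 4802 Ω
Branch 1: Z₁ = R = 1700 Ω
Branch 2 (series LC): Z₂ = j(X_L − X_C) = −j3152 Ω
Parallel: Z = Z₁Z₂/(Z₁+Z₂), |Z| = 1496 Ω, ∠Z = -28.34°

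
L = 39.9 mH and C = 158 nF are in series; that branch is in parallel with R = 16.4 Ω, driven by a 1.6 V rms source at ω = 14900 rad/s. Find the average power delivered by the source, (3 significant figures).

156 mW

X_L = ωL = 595 Ω
X_C = 1/(ωC) = 425 Ω
Branch 1: Z₁ = R = 16.4 Ω
Branch 2 (series LC): Z₂ = j(X_L − X_C) = j170 Ω
Parallel: Z = Z₁Z₂/(Z₁+Z₂), |Z| = 16.3 Ω, ∠Z = 5.52°
I = V/|Z| = 98.0 mA
P = VI cos φ = 1.6 × 0.0980 × cos(5.52°) = 156 mW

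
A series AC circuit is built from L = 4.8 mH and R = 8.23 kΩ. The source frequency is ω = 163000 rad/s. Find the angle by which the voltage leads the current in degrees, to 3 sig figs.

5.43°

X_L = ωL = 782 Ω
Z = 8230 + j782 Ω
|Z| = √(8230² + 782²) = 8270 Ω
∠Z = arctan(782/8230) = 5.43°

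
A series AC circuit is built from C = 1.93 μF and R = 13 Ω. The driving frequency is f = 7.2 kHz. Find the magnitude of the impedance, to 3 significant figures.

17.3 Ω

ω = 2πf = 45240 rad/s
X_C = 1/(ωC) = 11.5 Ω
Z = 13.0 − j11.5 Ω
|Z| = √(13.0² + 11.5²) = 17.3 Ω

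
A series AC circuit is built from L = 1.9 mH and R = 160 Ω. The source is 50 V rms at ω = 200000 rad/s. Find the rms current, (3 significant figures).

X_L = ωL = 380 Ω
Z = 160 + j380 Ω
|Z| = √(160² + 380²) = 412 Ω
I = V/|Z| = 50/412 = 121 mA

121 mA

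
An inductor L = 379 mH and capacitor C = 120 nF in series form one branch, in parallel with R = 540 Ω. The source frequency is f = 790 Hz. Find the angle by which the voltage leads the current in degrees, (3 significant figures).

69.5°

ω = 2πf = 4964 rad/s
X_L = ωL = 1880 Ω
X_C = 1/(ωC) = 1680 Ω
Branch 1: Z₁ = R = 540 Ω
Branch 2 (series LC): Z₂ = j(X_L − X_C) = j202 Ω
Parallel: Z = Z₁Z₂/(Z₁+Z₂), |Z| = 190 Ω, ∠Z = 69.5°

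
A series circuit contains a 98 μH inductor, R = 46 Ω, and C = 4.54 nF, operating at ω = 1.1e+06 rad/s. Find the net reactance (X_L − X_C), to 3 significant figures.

-92.4 Ω

X_L = ωL = 108 Ω
X_C = 1/(ωC) = 200 Ω
X = 108 − 200 = -92.4 Ω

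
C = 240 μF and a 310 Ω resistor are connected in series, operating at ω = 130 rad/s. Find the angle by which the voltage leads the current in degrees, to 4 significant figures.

X_C = 1/(ωC) = 32.05 Ω
Z = 310.0 − j32.05 Ω
|Z| = √(310.0² + 32.05²) = 311.7 Ω
∠Z = arctan(-32.05/310.0) = -5.903°

-5.903°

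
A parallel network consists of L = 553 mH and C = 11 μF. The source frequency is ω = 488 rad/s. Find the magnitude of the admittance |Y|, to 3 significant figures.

X_L = ωL = 270 Ω
X_C = 1/(ωC) = 186 Ω
Parallel: admittances add. Y = 1/(jωL) + jωC
Y = (0 + j0.00166) S
|Y| = 0.00166 S → |Z| = 1/|Y| = 602 Ω, ∠Z = −∠Y = -90.0°

1.66 mS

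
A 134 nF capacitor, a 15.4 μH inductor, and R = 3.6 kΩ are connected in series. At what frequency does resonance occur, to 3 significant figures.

ω₀ = 1/√(LC) = 1/√(1.54e-05 × 1.34e-07) = 696100 rad/s
f₀ = ω₀/(2π) = 111 kHz

111 kHz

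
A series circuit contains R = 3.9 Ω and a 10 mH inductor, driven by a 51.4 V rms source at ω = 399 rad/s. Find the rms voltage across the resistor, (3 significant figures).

35.9 V

X_L = ωL = 3.99 Ω
Z = 3.90 + j3.99 Ω
|Z| = √(3.90² + 3.99²) = 5.58 Ω
I = V/|Z| = 9.21 A
V_R = I·|Z_R| = 9.21 × 3.90 = 35.9 V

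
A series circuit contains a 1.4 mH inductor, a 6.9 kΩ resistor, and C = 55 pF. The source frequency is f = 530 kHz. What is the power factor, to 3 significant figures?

0.993

ω = 2πf = 3.33e+06 rad/s
X_L = ωL = 4660 Ω
X_C = 1/(ωC) = 5460 Ω
Net reactance X = X_L − X_C = -798 Ω
Z = 6900 − j798 Ω
|Z| = √(6900² + 798²) = 6950 Ω
∠Z = arctan(-798/6900) = -6.59°
cos φ = cos(-6.59°) = 0.993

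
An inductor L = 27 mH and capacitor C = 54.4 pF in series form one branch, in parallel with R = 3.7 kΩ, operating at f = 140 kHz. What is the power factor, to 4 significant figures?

ω = 2πf = 879600 rad/s
X_L = ωL = 23750 Ω
X_C = 1/(ωC) = 20900 Ω
Branch 1: Z₁ = R = 3700 Ω
Branch 2 (series LC): Z₂ = j(X_L − X_C) = j2853 Ω
Parallel: Z = Z₁Z₂/(Z₁+Z₂), |Z| = 2259 Ω, ∠Z = 52.36°
cos φ = cos(52.36°) = 0.6106

0.6106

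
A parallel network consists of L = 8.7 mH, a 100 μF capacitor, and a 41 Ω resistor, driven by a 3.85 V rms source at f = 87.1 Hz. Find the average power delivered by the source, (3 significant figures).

ω = 2πf = 547.3 rad/s
X_L = ωL = 4.76 Ω
X_C = 1/(ωC) = 18.3 Ω
Parallel: admittances add. Y = 1/R + 1/(jωL) + jωC
Y = (0.0244 − j0.155) S
|Y| = 0.157 S → |Z| = 1/|Y| = 6.36 Ω, ∠Z = −∠Y = 81.1°
I = V/|Z| = 605 mA
P = VI cos φ = 3.85 × 0.605 × cos(81.1°) = 362 mW

362 mW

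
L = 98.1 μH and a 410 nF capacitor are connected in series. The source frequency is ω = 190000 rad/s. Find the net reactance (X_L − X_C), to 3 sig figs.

X_L = ωL = 18.6 Ω
X_C = 1/(ωC) = 12.8 Ω
X = 18.6 − 12.8 = 5.80 Ω

5.80 Ω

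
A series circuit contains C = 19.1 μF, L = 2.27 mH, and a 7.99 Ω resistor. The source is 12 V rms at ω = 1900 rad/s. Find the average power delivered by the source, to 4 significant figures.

1.905 W

X_L = ωL = 4.313 Ω
X_C = 1/(ωC) = 27.56 Ω
Net reactance X = X_L − X_C = -23.24 Ω
Z = 7.990 − j23.24 Ω
|Z| = √(7.990² + 23.24²) = 24.58 Ω
∠Z = arctan(-23.24/7.990) = -71.03°
I = V/|Z| = 488.2 mA
P = VI cos φ = 12 × 0.4882 × cos(-71.03°) = 1.905 W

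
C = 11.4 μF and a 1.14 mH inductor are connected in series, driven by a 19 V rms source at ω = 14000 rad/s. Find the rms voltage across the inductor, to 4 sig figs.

X_L = ωL = 15.96 Ω
X_C = 1/(ωC) = 6.266 Ω
Net reactance X = X_L − X_C = 9.694 Ω
Z = j9.694 Ω
|Z| = √(0² + 9.694²) = 9.694 Ω
I = V/|Z| = 1.960 A
V_L = I·|Z_L| = 1.960 × 15.96 = 31.28 V

31.28 V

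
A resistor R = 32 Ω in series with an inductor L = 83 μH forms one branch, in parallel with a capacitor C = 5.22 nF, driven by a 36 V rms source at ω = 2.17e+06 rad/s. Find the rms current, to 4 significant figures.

X_L = ωL = 180.1 Ω
X_C = 1/(ωC) = 88.28 Ω
Branch 1 (R+jX_L): Z₁ = 32.00 + j180.1 Ω, |Z₁| = 182.9 Ω
Branch 2 (−jX_C): Z₂ = −j88.28 Ω
Parallel: Z = Z₁Z₂/(Z₁+Z₂), |Z| = 166.1 Ω, ∠Z = -80.86°
I = V/|Z| = 36/166.1 = 216.8 mA

216.8 mA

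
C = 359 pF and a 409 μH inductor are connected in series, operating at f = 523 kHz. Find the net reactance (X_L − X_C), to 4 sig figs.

496.4 Ω

ω = 2πf = 3.286e+06 rad/s
X_L = ωL = 1344 Ω
X_C = 1/(ωC) = 847.7 Ω
X = 1344 − 847.7 = 496.4 Ω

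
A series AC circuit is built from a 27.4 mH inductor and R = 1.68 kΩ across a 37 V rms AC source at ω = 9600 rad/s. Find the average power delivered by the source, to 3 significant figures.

X_L = ωL = 263 Ω
Z = 1680 + j263 Ω
|Z| = √(1680² + 263²) = 1700 Ω
∠Z = arctan(263/1680) = 8.90°
I = V/|Z| = 21.8 mA
P = VI cos φ = 37 × 0.0218 × cos(8.90°) = 795 mW

795 mW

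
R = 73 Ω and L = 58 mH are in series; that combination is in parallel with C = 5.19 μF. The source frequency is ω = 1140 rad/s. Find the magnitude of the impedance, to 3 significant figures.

X_L = ωL = 66.1 Ω
X_C = 1/(ωC) = 169 Ω
Branch 1 (R+jX_L): Z₁ = 73.0 + j66.1 Ω, |Z₁| = 98.5 Ω
Branch 2 (−jX_C): Z₂ = −j169 Ω
Parallel: Z = Z₁Z₂/(Z₁+Z₂), |Z| = 132 Ω, ∠Z = 6.81°

132 Ω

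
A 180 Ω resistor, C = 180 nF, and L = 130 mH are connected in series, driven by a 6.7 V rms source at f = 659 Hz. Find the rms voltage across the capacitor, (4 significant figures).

ω = 2πf = 4141 rad/s
X_L = ωL = 538.3 Ω
X_C = 1/(ωC) = 1342 Ω
Net reactance X = X_L − X_C = -803.4 Ω
Z = 180.0 − j803.4 Ω
|Z| = √(180.0² + 803.4²) = 823.4 Ω
I = V/|Z| = 8.137 mA
V_C = I·|Z_C| = 0.008137 × 1342 = 10.92 V

10.92 V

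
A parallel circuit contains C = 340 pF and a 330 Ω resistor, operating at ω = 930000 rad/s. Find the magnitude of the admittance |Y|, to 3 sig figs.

3.05 mS

X_C = 1/(ωC) = 3160 Ω
Parallel: admittances add. Y = 1/R + jωC
Y = (0.00303 + j0.000316) S
|Y| = 0.00305 S → |Z| = 1/|Y| = 328 Ω, ∠Z = −∠Y = -5.96°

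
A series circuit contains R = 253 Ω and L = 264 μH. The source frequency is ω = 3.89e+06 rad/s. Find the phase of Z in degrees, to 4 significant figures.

X_L = ωL = 1027 Ω
Z = 253.0 + j1027 Ω
|Z| = √(253.0² + 1027²) = 1058 Ω
∠Z = arctan(1027/253.0) = 76.16°

76.16°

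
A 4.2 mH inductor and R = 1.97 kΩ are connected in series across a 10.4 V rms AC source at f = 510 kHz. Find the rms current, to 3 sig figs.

ω = 2πf = 3.204e+06 rad/s
X_L = ωL = 13500 Ω
Z = 1970 + j13500 Ω
|Z| = √(1970² + 13500²) = 13600 Ω
I = V/|Z| = 10.4/13600 = 765 μA

765 μA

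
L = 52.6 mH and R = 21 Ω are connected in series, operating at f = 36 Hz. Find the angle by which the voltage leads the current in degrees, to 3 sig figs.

ω = 2πf = 226.2 rad/s
X_L = ωL = 11.9 Ω
Z = 21.0 + j11.9 Ω
|Z| = √(21.0² + 11.9²) = 24.1 Ω
∠Z = arctan(11.9/21.0) = 29.5°

29.5°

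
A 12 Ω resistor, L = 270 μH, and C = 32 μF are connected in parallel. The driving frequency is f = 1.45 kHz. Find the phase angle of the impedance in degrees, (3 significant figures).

ω = 2πf = 9111 rad/s
X_L = ωL = 2.46 Ω
X_C = 1/(ωC) = 3.43 Ω
Parallel: admittances add. Y = 1/R + 1/(jωL) + jωC
Y = (0.0833 − j0.115) S
|Y| = 0.142 S → |Z| = 1/|Y| = 7.04 Ω, ∠Z = −∠Y = 54.1°

54.1°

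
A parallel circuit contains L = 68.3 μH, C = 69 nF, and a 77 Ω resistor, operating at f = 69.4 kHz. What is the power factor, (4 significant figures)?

ω = 2πf = 436100 rad/s
X_L = ωL = 29.78 Ω
X_C = 1/(ωC) = 33.24 Ω
Parallel: admittances add. Y = 1/R + 1/(jωL) + jωC
Y = (0.01299 − j0.003489) S
|Y| = 0.01345 S → |Z| = 1/|Y| = 74.36 Ω, ∠Z = −∠Y = 15.04°
cos φ = cos(15.04°) = 0.9658

0.9658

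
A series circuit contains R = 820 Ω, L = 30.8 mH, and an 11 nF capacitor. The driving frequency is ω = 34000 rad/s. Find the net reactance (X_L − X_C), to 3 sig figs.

X_L = ωL = 1050 Ω
X_C = 1/(ωC) = 2670 Ω
X = 1050 − 2670 = -1630 Ω

-1630 Ω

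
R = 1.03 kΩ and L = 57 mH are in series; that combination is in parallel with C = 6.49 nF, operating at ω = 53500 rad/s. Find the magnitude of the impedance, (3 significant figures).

X_L = ωL = 3050 Ω
X_C = 1/(ωC) = 2880 Ω
Branch 1 (R+jX_L): Z₁ = 1030 + j3050 Ω, |Z₁| = 3220 Ω
Branch 2 (−jX_C): Z₂ = −j2880 Ω
Parallel: Z = Z₁Z₂/(Z₁+Z₂), |Z| = 8880 Ω, ∠Z = -28.0°

8880 Ω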